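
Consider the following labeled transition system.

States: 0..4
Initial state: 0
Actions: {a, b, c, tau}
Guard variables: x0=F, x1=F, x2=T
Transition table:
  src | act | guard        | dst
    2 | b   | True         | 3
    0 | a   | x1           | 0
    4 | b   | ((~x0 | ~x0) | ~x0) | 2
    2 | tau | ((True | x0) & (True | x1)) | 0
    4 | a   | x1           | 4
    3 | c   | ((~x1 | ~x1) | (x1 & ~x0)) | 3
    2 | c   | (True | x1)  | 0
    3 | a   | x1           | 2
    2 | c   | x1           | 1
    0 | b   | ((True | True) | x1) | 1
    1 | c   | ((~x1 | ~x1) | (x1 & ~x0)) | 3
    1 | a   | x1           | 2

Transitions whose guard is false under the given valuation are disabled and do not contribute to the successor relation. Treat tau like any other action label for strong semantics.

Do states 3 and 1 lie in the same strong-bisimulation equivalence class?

Bisimulation quotient by refinement:
  round 0: {{0,1,2,3,4}}
  round 1: {{0,4},{1,3},{2}}
  round 2: {{0},{1,3},{2},{4}}
Fixed point at round 3; 4 class(es).
[3]={1,3}  [1]={1,3}

Answer: BISIMILAR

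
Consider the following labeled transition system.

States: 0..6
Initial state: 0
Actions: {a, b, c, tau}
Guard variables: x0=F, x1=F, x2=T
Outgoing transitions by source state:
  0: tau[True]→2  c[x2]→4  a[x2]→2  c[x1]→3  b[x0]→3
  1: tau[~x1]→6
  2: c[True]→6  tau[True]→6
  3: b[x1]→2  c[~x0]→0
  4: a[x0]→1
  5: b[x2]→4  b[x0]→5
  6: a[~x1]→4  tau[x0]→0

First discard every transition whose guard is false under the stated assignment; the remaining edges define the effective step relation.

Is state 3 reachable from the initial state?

Guard filter leaves 9 enabled edge(s).
depth 0: {0}
depth 1: {2,4}  now seen {0,2,4}
depth 2: {6}  now seen {0,2,4,6}
R = {0,2,4,6}

Answer: UNREACHABLE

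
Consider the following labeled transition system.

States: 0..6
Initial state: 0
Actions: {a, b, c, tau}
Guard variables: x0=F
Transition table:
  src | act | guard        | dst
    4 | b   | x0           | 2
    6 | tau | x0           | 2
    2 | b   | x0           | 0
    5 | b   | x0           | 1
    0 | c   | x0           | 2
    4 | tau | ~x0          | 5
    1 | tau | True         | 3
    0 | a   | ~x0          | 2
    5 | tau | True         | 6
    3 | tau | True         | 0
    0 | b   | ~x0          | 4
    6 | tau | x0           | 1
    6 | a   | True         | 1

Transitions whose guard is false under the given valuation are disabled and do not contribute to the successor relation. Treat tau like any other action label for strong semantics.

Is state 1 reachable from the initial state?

Answer: REACHABLE

Analysis:
Guard filter leaves 7 enabled edge(s).
L0 = {0}
L1 = {2,4}  total {0,2,4}
L2 = {5}  total {0,2,4,5}
L3 = {6}  total {0,2,4,5,6}
L4 = {1}  total {0,1,2,4,5,6}
L5 = {3}  total {0,1,2,3,4,5,6}
Reach set: {0,1,2,3,4,5,6}
trace reaching 1: b·tau·tau·a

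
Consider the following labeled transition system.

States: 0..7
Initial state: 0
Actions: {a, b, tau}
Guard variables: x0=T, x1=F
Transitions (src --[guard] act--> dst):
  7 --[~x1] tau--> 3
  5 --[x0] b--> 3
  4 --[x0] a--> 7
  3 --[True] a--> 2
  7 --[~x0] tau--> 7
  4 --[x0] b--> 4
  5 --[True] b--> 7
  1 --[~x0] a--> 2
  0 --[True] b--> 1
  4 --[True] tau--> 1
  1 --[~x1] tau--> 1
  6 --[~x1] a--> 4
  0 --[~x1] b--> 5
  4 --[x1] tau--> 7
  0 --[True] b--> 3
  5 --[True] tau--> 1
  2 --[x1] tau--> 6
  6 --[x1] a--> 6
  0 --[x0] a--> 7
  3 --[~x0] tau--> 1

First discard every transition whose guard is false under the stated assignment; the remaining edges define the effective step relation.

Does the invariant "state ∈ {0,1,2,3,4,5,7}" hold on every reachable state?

Answer: INVARIANT HOLDS

Analysis:
Safe = {0,1,2,3,4,5,7}
Reach set: {0,1,2,3,5,7}
  0: safe
  1: safe
  2: safe
  3: safe
  5: safe
  7: safe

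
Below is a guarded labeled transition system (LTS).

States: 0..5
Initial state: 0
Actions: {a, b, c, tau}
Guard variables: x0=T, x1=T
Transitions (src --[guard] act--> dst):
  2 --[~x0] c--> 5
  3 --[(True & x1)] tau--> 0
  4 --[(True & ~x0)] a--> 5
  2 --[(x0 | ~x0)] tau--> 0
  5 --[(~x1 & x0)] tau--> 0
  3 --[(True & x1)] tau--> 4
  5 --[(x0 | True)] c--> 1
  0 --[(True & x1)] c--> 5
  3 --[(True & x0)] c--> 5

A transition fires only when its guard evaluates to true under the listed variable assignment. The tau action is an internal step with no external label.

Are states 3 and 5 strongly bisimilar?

Compute ~ classes (split until stable):
  P[0] = {{0,1,2,3,4,5}}
  P[1] = {{0,5},{1,4},{2},{3}}
  P[2] = {{0},{1,4},{2},{3},{5}}
Fixed point at round 3; 5 class(es).
class of 3: {3}; class of 5: {5}

Answer: NOT BISIMILAR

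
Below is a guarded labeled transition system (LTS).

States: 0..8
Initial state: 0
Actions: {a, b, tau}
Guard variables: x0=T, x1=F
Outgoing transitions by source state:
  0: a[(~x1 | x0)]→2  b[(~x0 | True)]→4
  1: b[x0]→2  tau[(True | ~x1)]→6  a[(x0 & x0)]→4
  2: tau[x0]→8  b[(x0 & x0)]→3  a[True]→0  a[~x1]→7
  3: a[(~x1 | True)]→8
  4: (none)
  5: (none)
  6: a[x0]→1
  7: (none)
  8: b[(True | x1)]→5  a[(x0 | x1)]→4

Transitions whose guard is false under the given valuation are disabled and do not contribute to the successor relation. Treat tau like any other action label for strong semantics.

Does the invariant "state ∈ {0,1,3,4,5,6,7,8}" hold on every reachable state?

Answer: INVARIANT VIOLATED at state 2

Trace:
Allowed set {0,1,3,4,5,6,7,8}
Reach set: {0,2,3,4,5,7,8}
  0: ✓
  2: outside
  3: ✓
  4: ✓
  5: ✓
  7: ✓
  8: ✓
counterexample path to 2: a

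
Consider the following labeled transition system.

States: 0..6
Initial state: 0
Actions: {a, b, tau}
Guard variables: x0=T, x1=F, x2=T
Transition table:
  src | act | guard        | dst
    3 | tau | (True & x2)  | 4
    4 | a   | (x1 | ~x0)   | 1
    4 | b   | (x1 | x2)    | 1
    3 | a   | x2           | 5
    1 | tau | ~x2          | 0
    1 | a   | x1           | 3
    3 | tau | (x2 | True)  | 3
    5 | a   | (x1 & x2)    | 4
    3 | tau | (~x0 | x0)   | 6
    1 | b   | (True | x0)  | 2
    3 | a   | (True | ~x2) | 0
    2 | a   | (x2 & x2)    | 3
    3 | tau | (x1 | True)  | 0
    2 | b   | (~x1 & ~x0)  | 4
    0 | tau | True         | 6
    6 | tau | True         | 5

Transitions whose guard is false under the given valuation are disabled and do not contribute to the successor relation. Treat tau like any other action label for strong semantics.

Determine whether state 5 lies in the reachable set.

Answer: REACHABLE

Working:
Guard filter leaves 11 enabled edge(s).
L0 = {0}
L1 = {6}  now seen {0,6}
L2 = {5}  now seen {0,5,6}
R = {0,5,6}
Path to 5: tau·tau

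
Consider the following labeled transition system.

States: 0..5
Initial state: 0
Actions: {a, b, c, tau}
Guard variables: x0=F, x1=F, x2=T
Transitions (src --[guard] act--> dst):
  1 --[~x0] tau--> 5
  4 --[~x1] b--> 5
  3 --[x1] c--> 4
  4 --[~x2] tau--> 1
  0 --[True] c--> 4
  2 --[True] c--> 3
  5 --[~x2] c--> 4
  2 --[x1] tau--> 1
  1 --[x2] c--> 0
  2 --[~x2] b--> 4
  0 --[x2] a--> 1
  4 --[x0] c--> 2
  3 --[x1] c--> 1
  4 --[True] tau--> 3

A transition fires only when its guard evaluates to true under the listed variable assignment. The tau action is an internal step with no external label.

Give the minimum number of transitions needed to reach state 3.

BFS to 3:
  L0 = {0}
  L1 = {1,4}
  L2 = {3,5}
3 enters at depth 2; path c·tau

Answer: 2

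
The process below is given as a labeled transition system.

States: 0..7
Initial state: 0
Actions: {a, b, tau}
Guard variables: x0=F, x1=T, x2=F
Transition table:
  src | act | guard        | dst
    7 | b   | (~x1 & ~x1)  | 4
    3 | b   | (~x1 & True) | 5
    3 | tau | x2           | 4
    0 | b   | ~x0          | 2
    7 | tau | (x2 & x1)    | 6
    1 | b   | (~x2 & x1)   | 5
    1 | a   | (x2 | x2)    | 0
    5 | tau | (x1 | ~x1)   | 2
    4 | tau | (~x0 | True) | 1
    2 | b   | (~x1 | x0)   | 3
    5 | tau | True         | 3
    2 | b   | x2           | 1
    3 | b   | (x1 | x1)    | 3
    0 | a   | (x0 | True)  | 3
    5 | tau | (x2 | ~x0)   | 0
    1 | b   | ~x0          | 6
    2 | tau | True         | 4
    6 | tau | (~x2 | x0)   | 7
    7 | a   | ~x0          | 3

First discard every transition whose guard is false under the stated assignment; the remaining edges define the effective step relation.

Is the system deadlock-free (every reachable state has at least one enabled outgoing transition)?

Answer: DEADLOCK-FREE

Trace:
R = {0,1,2,3,4,5,6,7}
  0: a→3  b→2  [2 exit(s)]
  1: b→5  b→6  [2 exit(s)]
  2: tau→4  [1 exit(s)]
  3: b→3  [1 exit(s)]
  4: tau→1  [1 exit(s)]
  5: tau→0  tau→2  tau→3  [3 exit(s)]
  6: tau→7  [1 exit(s)]
  7: a→3  [1 exit(s)]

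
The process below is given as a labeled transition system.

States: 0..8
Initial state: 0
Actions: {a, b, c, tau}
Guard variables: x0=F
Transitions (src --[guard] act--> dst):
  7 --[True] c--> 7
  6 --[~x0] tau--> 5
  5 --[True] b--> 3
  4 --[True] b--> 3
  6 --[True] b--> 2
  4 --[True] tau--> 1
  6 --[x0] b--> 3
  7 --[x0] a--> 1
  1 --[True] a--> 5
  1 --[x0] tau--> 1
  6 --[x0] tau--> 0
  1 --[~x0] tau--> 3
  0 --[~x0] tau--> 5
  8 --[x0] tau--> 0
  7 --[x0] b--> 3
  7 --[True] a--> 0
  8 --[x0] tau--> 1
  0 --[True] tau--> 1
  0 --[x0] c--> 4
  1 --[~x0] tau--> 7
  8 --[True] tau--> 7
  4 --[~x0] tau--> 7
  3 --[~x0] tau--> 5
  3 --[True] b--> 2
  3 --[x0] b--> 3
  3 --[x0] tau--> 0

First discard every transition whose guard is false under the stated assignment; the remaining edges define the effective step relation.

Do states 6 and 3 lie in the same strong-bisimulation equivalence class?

Answer: BISIMILAR

Trace:
Refine partition for ~:
  P[0] = {{0,1,2,3,4,5,6,7,8}}
  P[1] = {{0,8},{1},{2},{3,4,6},{5},{7}}
  P[2] = {{0},{1},{2},{3,6},{4},{5},{7},{8}}
stable after 3 split(s): 8 block(s)
class of 6: {3,6}; class of 3: {3,6}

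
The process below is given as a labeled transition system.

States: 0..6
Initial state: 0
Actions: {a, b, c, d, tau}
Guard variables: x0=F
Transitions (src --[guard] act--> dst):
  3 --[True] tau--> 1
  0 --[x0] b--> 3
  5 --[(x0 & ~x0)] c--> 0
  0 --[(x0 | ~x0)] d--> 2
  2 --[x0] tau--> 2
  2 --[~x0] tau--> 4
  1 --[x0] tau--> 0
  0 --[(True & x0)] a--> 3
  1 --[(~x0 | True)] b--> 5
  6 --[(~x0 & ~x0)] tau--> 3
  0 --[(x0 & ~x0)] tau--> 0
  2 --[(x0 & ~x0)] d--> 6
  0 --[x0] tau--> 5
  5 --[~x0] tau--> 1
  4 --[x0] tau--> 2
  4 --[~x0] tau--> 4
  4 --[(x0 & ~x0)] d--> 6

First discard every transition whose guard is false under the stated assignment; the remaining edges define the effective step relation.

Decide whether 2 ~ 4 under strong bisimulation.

Answer: BISIMILAR

Trace:
Compute ~ classes (split until stable):
  P[0] = {{0,1,2,3,4,5,6}}
  P[1] = {{0},{1},{2,3,4,5,6}}
  P[2] = {{0},{1},{2,4,6},{3,5}}
  P[3] = {{0},{1},{2,4},{3,5},{6}}
stable after 4 split(s): 5 block(s)
[2]={2,4}  [4]={2,4}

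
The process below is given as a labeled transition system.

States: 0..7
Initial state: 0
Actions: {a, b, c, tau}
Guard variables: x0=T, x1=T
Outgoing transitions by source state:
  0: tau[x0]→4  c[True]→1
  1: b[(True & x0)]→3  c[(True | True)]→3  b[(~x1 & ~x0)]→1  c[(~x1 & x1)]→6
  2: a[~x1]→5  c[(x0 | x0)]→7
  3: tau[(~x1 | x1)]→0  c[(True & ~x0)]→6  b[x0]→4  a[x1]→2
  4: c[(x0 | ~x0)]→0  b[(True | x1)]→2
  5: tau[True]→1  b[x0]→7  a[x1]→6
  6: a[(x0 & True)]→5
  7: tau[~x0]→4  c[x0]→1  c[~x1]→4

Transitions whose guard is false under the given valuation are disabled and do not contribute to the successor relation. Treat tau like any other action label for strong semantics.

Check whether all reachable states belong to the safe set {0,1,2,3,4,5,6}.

Allowed set {0,1,2,3,4,5,6}
Reach set: {0,1,2,3,4,7}
  0: ✓
  1: ✓
  2: ✓
  3: ✓
  4: ✓
  7: ✗ unsafe
witness against invariant: tau·b·c → 7

Answer: INVARIANT VIOLATED at state 7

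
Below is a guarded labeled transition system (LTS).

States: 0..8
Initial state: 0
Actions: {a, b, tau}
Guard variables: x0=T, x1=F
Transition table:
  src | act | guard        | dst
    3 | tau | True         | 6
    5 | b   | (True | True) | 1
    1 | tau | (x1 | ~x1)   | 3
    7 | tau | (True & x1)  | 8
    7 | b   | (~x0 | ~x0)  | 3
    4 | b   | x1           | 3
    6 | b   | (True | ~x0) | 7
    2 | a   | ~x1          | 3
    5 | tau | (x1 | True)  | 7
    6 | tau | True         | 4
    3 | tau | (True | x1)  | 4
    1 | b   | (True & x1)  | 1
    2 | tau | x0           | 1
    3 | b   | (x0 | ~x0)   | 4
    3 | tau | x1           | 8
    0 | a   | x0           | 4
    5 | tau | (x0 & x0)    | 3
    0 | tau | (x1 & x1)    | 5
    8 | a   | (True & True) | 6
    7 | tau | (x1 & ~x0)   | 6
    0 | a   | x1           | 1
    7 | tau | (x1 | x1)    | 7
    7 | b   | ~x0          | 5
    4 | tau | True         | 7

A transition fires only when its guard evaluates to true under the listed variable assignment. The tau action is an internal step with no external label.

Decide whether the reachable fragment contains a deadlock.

Answer: DEADLOCK at state 7

Analysis:
Reach set: {0,4,7}
  0: a→4  [1 exit(s)]
  4: tau→7  [1 exit(s)]
  7: ∅  [no exit]
witness 7: a·tau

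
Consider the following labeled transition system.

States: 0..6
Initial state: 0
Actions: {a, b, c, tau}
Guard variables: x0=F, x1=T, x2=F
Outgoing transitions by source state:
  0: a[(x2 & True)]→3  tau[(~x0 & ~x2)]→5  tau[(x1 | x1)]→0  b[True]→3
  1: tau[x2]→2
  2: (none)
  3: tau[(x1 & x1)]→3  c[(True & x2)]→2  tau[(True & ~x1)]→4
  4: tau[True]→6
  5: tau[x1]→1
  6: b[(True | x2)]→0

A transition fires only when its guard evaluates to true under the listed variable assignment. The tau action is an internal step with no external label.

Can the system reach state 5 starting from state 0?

7 transition(s) survive guard evaluation.
depth 0: {0}
depth 1: {3,5}  cumulative {0,3,5}
depth 2: {1}  cumulative {0,1,3,5}
R = {0,1,3,5}
Path to 5: tau

Answer: REACHABLE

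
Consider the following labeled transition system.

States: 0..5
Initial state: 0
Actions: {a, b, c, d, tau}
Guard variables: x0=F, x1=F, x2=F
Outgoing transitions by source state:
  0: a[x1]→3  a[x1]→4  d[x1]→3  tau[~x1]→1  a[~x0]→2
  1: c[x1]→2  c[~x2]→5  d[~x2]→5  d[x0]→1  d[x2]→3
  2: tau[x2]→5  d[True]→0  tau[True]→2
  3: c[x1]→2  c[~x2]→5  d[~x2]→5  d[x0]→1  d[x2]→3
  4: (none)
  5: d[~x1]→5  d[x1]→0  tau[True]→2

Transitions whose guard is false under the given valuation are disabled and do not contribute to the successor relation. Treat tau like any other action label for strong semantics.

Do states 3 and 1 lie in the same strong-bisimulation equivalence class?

Answer: BISIMILAR

Working:
Bisimulation quotient by refinement:
  round 0: {{0,1,2,3,4,5}}
  round 1: {{0},{1,3},{2,5},{4}}
  round 2: {{0},{1,3},{2},{4},{5}}
stable after 3 split(s): 5 block(s)
[3]={1,3}  [1]={1,3}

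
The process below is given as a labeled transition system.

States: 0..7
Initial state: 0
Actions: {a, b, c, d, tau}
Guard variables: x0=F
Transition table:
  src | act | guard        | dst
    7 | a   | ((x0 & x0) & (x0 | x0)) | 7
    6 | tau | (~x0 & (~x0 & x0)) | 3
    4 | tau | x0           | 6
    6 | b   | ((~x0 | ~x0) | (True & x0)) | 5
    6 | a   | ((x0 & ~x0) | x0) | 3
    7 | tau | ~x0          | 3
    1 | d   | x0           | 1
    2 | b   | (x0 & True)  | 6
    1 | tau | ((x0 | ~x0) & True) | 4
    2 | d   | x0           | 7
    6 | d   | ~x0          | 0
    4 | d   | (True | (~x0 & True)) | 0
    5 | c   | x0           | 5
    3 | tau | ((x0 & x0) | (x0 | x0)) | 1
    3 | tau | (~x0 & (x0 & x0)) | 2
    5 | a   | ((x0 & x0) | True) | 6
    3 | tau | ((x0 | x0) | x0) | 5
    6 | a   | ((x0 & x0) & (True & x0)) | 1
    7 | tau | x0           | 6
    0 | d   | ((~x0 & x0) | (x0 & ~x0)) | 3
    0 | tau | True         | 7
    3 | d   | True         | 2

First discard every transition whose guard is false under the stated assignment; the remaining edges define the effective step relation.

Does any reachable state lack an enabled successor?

R = {0,2,3,7}
  0: tau→7  [deg 1]
  2: ∅  [STUCK]
  3: d→2  [deg 1]
  7: tau→3  [deg 1]
trace reaching 2: tau·tau·d

Answer: DEADLOCK at state 2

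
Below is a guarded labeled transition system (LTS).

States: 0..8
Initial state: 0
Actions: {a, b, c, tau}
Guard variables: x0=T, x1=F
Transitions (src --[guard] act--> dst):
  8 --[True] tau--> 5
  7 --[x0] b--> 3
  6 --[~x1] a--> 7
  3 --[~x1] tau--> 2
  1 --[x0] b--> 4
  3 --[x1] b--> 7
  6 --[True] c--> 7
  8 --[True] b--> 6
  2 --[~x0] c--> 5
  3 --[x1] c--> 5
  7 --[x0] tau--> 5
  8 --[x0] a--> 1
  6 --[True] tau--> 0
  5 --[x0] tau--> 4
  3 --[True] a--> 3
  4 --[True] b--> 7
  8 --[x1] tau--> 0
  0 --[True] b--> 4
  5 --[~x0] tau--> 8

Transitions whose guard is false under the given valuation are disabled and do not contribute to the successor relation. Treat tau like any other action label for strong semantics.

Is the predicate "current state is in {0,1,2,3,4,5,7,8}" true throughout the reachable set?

Allowed set {0,1,2,3,4,5,7,8}
Reach set: {0,2,3,4,5,7}
  0: safe
  2: safe
  3: safe
  4: safe
  5: safe
  7: safe

Answer: INVARIANT HOLDS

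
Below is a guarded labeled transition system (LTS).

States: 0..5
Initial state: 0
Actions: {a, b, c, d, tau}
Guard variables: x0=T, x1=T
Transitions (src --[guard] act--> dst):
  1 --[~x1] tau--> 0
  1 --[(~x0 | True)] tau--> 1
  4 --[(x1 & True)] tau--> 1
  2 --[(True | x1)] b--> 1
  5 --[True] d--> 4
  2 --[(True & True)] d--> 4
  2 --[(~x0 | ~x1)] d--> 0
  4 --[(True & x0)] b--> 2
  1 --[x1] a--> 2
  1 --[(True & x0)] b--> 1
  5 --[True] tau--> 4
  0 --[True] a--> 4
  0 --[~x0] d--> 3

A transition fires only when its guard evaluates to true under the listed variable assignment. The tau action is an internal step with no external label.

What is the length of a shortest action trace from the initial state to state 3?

BFS to 3:
  L0 = {0}
  L1 = {4}
  L2 = {1,2}
3 never appears.

Answer: UNREACHABLE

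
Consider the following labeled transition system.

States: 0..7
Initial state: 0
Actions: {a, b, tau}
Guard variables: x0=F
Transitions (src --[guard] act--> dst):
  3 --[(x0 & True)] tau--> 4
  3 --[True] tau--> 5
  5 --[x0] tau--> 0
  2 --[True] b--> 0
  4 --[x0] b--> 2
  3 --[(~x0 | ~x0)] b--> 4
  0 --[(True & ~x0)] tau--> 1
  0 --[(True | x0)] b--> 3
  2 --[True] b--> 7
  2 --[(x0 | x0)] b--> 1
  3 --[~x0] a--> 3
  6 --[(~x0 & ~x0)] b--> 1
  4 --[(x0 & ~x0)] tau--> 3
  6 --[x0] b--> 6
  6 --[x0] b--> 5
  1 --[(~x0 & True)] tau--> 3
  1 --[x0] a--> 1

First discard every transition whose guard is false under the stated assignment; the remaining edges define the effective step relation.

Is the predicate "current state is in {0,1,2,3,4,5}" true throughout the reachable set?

Safe = {0,1,2,3,4,5}
R = {0,1,3,4,5}
  0: ok
  1: ok
  3: ok
  4: ok
  5: ok

Answer: INVARIANT HOLDS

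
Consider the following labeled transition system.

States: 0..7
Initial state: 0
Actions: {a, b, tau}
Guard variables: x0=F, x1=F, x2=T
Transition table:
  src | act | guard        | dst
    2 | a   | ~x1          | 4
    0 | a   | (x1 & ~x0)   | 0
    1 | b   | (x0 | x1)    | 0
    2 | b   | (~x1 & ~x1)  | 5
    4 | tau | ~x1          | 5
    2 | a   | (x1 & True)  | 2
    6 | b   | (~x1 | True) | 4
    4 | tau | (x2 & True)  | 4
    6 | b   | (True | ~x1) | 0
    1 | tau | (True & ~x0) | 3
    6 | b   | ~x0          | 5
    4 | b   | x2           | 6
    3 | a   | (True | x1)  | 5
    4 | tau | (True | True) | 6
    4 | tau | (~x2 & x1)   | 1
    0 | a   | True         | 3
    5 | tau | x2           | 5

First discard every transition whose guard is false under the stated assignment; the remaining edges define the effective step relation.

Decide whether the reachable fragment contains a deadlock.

Reach set: {0,3,5}
  0: a→3  [1 exit(s)]
  3: a→5  [1 exit(s)]
  5: tau→5  [1 exit(s)]

Answer: DEADLOCK-FREE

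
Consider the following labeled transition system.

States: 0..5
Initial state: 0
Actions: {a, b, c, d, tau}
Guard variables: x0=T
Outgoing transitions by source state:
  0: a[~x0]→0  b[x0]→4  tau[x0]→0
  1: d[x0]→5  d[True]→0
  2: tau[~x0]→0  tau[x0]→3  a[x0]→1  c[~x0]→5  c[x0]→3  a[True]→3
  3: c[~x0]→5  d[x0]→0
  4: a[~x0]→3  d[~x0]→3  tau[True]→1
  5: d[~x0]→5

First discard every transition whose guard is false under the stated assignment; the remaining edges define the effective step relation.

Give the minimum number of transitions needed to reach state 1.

Breadth-first toward 1:
  Layer 0: {0}
  Layer 1: {4}
  Layer 2: {1}
first hit 1 at d=2 via b·tau

Answer: 2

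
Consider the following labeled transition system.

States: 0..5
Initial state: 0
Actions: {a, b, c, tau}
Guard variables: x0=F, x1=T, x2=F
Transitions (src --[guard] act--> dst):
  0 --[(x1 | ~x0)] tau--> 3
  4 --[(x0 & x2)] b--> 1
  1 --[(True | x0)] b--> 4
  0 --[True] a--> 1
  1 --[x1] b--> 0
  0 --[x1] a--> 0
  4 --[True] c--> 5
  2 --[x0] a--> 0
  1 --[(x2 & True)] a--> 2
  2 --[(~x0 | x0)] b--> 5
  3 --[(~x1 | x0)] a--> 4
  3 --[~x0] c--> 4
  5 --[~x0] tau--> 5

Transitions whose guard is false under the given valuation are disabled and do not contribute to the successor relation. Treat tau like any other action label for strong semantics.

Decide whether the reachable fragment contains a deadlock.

Reach set: {0,1,3,4,5}
  0: a→0  a→1  tau→3  [3 out]
  1: b→0  b→4  [2 out]
  3: c→4  [1 out]
  4: c→5  [1 out]
  5: tau→5  [1 out]

Answer: DEADLOCK-FREE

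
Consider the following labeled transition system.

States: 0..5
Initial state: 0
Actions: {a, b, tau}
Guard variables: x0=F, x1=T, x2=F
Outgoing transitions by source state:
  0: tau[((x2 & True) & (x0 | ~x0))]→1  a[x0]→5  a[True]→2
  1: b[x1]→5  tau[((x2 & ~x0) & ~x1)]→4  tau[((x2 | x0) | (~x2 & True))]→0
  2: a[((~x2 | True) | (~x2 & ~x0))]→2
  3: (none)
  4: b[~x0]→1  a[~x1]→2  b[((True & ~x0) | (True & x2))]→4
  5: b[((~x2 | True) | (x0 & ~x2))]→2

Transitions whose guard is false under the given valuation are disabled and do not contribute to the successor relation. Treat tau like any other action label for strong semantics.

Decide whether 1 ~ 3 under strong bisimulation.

Compute ~ classes (split until stable):
  π0 = {{0,1,2,3,4,5}}
  π1 = {{0,2},{1},{3},{4,5}}
  π2 = {{0,2},{1},{3},{4},{5}}
stable after 3 split(s): 5 block(s)
1∈{1}, 3∈{3}

Answer: NOT BISIMILAR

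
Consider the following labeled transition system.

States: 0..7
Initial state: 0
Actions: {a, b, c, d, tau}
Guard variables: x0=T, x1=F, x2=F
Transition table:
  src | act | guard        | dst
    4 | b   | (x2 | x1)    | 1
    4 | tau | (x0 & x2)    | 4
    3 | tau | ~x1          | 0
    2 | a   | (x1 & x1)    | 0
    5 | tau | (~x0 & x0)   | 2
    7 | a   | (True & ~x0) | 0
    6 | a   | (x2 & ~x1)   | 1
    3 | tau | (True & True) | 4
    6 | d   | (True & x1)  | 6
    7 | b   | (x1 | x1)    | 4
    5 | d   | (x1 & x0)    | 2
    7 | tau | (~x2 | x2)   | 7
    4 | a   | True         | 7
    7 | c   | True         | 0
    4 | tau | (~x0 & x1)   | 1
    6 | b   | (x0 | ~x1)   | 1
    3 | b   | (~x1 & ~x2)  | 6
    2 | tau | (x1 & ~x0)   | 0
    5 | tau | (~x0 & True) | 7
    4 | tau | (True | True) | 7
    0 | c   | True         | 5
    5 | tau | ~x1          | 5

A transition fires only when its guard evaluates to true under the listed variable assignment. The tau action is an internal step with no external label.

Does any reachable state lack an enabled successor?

Answer: DEADLOCK-FREE

Working:
R = {0,5}
  0: c→5  [deg 1]
  5: tau→5  [deg 1]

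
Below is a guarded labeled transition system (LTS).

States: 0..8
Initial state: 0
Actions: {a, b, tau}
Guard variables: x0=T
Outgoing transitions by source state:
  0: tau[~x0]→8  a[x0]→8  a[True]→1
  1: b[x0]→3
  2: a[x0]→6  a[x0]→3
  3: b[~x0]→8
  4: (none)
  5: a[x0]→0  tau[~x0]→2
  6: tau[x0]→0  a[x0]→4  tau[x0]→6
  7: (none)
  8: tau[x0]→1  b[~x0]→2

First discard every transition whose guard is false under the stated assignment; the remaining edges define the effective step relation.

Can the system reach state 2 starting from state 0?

Answer: UNREACHABLE

Working:
10 transition(s) survive guard evaluation.
depth 0: {0}
depth 1: {1,8}  now seen {0,1,8}
depth 2: {3}  now seen {0,1,3,8}
R = {0,1,3,8}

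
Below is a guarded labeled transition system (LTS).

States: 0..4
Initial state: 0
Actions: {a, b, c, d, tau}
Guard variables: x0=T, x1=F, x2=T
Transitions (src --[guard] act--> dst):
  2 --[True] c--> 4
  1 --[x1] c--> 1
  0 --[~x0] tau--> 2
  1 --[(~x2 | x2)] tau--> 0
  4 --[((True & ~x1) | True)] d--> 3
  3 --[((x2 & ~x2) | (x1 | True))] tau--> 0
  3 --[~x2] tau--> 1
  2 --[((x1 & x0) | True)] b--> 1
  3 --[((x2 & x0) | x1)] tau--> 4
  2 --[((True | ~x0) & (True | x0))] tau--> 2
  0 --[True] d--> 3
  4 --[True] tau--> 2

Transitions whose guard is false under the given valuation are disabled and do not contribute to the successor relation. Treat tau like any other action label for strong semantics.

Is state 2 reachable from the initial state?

9 transition(s) survive guard evaluation.
L0 = {0}
L1 = {3}  total {0,3}
L2 = {4}  total {0,3,4}
L3 = {2}  total {0,2,3,4}
L4 = {1}  total {0,1,2,3,4}
R = {0,1,2,3,4}
witness 2: d·tau·tau

Answer: REACHABLE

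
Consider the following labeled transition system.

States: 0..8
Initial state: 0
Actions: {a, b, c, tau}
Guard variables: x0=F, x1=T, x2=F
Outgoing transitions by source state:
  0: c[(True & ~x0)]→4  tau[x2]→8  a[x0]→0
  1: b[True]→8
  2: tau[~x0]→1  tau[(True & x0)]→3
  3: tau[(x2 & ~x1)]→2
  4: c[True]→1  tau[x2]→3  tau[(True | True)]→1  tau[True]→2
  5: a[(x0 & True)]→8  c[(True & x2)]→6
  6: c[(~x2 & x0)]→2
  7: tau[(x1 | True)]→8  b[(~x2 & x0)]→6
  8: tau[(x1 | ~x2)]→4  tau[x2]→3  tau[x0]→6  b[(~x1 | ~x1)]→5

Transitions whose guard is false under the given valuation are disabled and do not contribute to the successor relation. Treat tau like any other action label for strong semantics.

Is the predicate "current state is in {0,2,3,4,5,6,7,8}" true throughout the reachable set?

Answer: INVARIANT VIOLATED at state 1

Trace:
Safe = {0,2,3,4,5,6,7,8}
Reachable = {0,1,2,4,8}
  0: ✓
  1: outside
  2: ✓
  4: ✓
  8: ✓
reach 1 via c·c — violates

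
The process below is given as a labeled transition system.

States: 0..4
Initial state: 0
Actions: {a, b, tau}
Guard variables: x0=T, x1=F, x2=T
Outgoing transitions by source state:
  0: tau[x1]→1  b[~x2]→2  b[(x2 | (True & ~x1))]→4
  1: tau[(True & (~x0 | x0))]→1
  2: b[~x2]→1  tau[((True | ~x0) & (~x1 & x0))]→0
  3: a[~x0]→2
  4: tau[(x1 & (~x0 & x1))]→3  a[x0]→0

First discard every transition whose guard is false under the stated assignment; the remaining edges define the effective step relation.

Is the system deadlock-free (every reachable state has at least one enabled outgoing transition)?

Answer: DEADLOCK-FREE

Working:
Reachable = {0,4}
  0: b→4  [deg 1]
  4: a→0  [deg 1]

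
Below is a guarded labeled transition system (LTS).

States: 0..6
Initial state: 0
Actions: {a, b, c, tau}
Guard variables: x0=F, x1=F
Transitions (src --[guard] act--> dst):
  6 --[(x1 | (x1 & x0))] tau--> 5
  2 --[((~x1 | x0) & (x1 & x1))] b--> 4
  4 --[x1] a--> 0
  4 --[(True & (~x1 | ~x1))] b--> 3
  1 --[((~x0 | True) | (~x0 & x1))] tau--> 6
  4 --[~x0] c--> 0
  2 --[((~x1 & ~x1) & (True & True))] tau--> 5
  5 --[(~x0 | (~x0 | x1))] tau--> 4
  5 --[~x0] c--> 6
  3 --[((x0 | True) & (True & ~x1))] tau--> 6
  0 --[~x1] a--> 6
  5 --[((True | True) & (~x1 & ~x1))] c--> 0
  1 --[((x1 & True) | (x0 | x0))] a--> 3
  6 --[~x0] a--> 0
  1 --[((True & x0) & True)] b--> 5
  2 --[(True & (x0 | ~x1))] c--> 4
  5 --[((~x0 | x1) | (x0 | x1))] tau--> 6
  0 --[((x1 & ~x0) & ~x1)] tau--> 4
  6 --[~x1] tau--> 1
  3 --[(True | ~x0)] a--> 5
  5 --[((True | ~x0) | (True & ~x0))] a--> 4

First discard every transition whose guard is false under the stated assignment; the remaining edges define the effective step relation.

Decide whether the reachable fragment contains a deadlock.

Reachable = {0,1,6}
  0: a→6  [1 out]
  1: tau→6  [1 out]
  6: a→0  tau→1  [2 out]

Answer: DEADLOCK-FREE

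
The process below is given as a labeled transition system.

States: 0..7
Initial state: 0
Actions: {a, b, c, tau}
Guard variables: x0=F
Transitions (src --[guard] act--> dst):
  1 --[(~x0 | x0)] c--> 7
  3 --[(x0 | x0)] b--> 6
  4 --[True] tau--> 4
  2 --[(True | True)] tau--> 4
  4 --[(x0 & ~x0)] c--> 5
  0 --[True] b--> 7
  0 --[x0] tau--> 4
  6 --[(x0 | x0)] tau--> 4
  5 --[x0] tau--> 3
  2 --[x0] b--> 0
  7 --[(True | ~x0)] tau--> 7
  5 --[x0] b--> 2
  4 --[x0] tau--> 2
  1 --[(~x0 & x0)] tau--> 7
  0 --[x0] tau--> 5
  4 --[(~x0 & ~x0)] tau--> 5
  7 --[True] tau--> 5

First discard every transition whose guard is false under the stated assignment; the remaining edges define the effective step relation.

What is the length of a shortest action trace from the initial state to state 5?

Answer: 2

Analysis:
BFS to 5:
  Layer 0: {0}
  Layer 1: {7}
  Layer 2: {5}
5 enters at depth 2; path b·tau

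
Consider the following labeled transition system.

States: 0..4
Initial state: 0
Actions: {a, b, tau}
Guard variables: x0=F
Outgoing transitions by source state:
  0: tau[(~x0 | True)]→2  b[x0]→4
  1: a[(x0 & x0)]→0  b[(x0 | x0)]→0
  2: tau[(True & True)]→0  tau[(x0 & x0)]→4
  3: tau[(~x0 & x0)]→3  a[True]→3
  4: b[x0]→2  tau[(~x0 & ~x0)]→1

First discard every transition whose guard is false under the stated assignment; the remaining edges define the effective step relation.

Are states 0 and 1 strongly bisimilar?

Compute ~ classes (split until stable):
  P[0] = {{0,1,2,3,4}}
  P[1] = {{0,2,4},{1},{3}}
  P[2] = {{0,2},{1},{3},{4}}
stable after 3 split(s): 4 block(s)
class of 0: {0,2}; class of 1: {1}

Answer: NOT BISIMILAR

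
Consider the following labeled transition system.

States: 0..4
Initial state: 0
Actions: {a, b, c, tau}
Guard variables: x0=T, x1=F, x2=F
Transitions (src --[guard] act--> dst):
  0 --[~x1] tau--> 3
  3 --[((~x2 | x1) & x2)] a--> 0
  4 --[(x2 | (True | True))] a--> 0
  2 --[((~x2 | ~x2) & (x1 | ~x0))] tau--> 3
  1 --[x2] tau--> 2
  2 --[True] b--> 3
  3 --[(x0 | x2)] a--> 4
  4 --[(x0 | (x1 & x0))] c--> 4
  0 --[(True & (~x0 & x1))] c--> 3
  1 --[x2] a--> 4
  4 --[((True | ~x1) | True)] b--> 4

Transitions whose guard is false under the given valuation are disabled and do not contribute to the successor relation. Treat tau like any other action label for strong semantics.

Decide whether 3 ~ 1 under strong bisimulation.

Answer: NOT BISIMILAR

Analysis:
Compute ~ classes (split until stable):
  round 0: {{0,1,2,3,4}}
  round 1: {{0},{1},{2},{3},{4}}
5 equivalence class(es) (converged in 2)
3∈{3}, 1∈{1}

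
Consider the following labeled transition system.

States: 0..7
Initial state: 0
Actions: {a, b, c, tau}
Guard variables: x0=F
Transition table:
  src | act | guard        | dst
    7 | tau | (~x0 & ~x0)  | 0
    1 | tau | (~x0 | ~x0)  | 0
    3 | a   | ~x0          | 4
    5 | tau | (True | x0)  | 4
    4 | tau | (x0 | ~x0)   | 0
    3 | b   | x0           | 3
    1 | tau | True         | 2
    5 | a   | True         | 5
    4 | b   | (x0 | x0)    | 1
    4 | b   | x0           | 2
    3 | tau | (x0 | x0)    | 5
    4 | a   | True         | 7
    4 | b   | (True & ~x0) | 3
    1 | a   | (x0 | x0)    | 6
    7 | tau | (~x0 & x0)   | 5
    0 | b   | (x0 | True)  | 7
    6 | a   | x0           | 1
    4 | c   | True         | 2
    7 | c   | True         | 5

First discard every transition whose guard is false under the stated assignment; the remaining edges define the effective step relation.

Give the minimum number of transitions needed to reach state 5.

BFS to 5:
  Layer 0: {0}
  Layer 1: {7}
  Layer 2: {5}
5 enters at depth 2; path b·c

Answer: 2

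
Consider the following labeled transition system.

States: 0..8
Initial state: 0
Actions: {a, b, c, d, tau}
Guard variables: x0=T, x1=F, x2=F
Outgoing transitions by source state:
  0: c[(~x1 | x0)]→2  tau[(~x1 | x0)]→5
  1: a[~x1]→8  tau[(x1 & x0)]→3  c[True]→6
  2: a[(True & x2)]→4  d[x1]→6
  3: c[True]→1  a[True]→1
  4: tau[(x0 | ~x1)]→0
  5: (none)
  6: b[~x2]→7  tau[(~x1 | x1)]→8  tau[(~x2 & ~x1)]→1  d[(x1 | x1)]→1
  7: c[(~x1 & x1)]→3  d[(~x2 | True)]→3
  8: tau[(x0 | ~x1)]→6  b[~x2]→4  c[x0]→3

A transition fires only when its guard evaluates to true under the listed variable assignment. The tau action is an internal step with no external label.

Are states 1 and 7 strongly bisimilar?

Answer: NOT BISIMILAR

Trace:
Bisimulation quotient by refinement:
  π0 = {{0,1,2,3,4,5,6,7,8}}
  π1 = {{0},{1,3},{2,5},{4},{6},{7},{8}}
  π2 = {{0},{1},{2,5},{3},{4},{6},{7},{8}}
stable after 3 split(s): 8 block(s)
class of 1: {1}; class of 7: {7}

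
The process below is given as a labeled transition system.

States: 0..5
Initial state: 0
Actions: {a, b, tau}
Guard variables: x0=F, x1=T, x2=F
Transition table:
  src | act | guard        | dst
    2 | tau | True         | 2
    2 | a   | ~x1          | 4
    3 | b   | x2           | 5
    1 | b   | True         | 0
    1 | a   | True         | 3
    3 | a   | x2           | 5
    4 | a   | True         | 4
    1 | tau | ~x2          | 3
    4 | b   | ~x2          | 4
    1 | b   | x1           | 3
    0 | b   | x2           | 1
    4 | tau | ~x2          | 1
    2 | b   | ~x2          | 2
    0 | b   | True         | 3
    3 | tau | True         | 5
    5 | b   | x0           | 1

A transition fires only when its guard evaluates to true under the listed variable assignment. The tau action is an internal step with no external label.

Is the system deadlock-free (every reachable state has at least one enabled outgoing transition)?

Answer: DEADLOCK at state 5

Working:
Reach set: {0,3,5}
  0: b→3  [1 exit(s)]
  3: tau→5  [1 exit(s)]
  5: ∅  [no exit]
trace reaching 5: b·tau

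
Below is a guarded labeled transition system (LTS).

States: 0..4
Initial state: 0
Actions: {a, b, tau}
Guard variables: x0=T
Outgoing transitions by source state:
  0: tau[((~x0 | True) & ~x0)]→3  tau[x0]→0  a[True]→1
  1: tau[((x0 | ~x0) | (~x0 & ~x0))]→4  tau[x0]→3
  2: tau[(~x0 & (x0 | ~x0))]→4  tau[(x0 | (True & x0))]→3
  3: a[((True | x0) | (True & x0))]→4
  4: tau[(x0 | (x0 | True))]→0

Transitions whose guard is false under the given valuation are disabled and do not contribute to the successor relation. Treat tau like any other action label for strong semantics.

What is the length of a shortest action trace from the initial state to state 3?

Breadth-first toward 3:
  L0 = {0}
  L1 = {1}
  L2 = {3,4}
3 enters at depth 2; path a·tau

Answer: 2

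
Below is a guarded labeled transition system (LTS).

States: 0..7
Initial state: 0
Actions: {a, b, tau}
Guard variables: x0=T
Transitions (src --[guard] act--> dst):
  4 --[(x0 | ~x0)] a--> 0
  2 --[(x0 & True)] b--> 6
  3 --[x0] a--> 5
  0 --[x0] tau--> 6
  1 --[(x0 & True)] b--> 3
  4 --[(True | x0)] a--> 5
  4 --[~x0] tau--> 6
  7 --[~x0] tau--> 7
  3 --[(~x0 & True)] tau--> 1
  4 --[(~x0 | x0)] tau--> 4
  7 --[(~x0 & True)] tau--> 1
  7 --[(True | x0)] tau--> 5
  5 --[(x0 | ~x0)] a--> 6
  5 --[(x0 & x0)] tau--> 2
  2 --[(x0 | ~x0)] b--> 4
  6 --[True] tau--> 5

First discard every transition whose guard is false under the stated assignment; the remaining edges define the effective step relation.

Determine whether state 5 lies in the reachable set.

Answer: REACHABLE

Working:
Guard filter leaves 12 enabled edge(s).
depth 0: {0}
depth 1: {6}  now seen {0,6}
depth 2: {5}  now seen {0,5,6}
depth 3: {2}  now seen {0,2,5,6}
depth 4: {4}  now seen {0,2,4,5,6}
Reach set: {0,2,4,5,6}
Path to 5: tau·tau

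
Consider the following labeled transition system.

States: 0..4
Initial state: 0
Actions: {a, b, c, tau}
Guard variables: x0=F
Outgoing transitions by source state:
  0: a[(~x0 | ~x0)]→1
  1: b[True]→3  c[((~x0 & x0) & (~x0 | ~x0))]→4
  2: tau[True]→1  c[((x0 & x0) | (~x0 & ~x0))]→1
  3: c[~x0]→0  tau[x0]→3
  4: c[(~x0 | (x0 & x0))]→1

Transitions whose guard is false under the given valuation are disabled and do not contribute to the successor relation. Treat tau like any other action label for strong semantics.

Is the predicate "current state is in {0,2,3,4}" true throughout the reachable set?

Answer: INVARIANT VIOLATED at state 1

Analysis:
Inv-set: {0,2,3,4}
Reach set: {0,1,3}
  0: ok
  1: VIOLATES
  3: ok
reach 1 via a — violates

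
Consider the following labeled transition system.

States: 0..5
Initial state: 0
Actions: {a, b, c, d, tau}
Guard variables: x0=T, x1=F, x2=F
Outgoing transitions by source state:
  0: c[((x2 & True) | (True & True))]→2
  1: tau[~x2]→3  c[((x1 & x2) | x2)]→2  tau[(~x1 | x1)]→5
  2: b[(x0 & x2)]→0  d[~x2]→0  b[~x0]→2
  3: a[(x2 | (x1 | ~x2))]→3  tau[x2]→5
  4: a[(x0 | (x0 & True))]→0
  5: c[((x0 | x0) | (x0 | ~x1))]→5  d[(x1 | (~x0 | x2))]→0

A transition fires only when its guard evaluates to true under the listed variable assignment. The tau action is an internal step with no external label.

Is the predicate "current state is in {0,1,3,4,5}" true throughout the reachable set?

Inv-set: {0,1,3,4,5}
R = {0,2}
  0: ✓
  2: ✗ unsafe
reach 2 via c — violates

Answer: INVARIANT VIOLATED at state 2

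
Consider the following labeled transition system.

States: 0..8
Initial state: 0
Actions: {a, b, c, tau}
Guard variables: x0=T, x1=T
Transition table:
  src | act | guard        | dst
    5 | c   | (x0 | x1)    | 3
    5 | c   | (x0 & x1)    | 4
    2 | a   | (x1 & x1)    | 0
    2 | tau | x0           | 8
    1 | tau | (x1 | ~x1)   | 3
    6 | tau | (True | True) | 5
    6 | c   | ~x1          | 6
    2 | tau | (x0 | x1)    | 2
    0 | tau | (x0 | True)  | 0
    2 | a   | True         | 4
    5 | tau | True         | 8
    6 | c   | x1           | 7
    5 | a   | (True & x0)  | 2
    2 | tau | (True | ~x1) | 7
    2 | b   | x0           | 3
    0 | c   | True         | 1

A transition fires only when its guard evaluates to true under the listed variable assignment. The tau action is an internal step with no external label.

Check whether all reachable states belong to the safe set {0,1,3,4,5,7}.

Answer: INVARIANT HOLDS

Analysis:
Inv-set: {0,1,3,4,5,7}
R = {0,1,3}
  0: ok
  1: ok
  3: ok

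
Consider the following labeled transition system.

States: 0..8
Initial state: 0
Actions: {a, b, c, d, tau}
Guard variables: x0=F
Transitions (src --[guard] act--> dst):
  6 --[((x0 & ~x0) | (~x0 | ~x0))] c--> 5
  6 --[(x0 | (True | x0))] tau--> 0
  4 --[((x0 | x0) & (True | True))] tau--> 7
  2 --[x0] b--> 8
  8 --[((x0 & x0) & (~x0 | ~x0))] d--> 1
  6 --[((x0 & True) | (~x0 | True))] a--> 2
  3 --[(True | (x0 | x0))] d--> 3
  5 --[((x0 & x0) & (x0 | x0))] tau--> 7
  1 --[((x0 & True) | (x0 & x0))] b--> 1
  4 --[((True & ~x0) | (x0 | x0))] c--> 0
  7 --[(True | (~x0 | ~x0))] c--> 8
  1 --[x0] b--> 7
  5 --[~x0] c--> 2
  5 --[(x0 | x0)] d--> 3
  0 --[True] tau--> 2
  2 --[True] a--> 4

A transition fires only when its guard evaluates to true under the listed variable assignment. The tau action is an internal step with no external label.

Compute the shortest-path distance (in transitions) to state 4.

Answer: 2

Working:
Breadth-first toward 4:
  Layer 0: {0}
  Layer 1: {2}
  Layer 2: {4}
4 enters at depth 2; path tau·a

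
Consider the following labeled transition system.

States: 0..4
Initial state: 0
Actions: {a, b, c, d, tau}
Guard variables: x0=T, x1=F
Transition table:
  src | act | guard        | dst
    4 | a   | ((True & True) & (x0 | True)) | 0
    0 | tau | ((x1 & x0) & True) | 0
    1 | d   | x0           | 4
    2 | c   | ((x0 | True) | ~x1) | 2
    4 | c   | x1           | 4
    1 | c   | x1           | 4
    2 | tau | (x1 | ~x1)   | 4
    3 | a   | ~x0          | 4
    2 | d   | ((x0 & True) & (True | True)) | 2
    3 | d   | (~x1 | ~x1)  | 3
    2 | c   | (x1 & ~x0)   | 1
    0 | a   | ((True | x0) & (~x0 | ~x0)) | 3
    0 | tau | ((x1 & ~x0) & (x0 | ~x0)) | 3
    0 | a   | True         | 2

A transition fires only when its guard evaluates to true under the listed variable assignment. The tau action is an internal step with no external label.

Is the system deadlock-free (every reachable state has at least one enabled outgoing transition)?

Answer: DEADLOCK-FREE

Trace:
R = {0,2,4}
  0: a→2  [deg 1]
  2: c→2  d→2  tau→4  [deg 3]
  4: a→0  [deg 1]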